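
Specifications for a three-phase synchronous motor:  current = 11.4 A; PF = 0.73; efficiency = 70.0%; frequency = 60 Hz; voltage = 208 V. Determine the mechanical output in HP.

P_in = √3·V·I·cosφ = 1.732 × 208 × 11.4 × 0.73 = 2998 W
P_out = η·P_in = 0.7 × 2998 = 2099 W
= 2099/746 = 2.81 HP

2.81 HP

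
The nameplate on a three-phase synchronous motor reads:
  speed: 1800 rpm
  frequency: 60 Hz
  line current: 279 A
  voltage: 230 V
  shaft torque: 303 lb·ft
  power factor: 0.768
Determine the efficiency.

τ = 303 lb·ft × 1.356 = 410.9 N·m
ω = 2π × 1800/60 = 188.5 rad/s; P_out = τω = 410.9 × 188.5 = 77455 W
P_in = √3·V_L·I_L·cosφ = 1.732 × 230 × 279 × 0.768 = 85357 W
η = P_out / P_in = 77455 / 85357 = 0.907 = 90.7%

90.7 %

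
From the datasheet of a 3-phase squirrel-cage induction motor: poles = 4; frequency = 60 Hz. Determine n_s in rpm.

1800 rpm

n_s = 120f/p = 120×60/4 = 1800 rpm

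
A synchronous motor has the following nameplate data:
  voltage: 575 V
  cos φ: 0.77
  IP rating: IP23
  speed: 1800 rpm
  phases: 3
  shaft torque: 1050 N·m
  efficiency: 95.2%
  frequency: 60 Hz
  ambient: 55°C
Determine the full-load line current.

271 A

ω = 2π×1800/60 = 188.5 rad/s; P_out = τω = 1050 × 188.5 = 197925 W
P_in = P_out / η = 197925 / 0.952 = 207904 W
I_L = P_in / (√3·V_L·cosφ) = 207904 / (1.732 × 575 × 0.77) = 271 A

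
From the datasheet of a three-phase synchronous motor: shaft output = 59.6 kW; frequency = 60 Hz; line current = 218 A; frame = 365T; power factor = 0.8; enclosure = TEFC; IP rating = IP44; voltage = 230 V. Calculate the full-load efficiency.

P_out = 59.6 kW = 59600 W
P_in = √3·V_L·I_L·cosφ = 1.732 × 230 × 218 × 0.8 = 69474 W
η = P_out / P_in = 59600 / 69474 = 0.858 = 85.8%

85.8 %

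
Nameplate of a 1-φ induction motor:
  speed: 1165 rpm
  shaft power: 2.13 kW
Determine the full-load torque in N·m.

ω = 2π × 1165/60 = 122 rad/s
τ = P/ω = 2130/122 = 17.5 N·m

17.5 N·m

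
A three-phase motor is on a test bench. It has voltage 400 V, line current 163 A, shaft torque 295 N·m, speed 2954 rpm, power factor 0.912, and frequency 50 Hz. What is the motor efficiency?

88.6 %

ω = 2π × 2954/60 = 309.3 rad/s; P_out = τω = 295 × 309.3 = 91244 W
P_in = √3·V_L·I_L·cosφ = 1.732 × 400 × 163 × 0.912 = 102989 W
η = P_out / P_in = 91244 / 102989 = 0.886 = 88.6%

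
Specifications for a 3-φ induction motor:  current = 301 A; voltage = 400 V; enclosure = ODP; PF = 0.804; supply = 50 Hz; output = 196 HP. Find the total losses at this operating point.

P_in = √3·V·I·cosφ = 1.732×400×301×0.804 = 167660 W
P_out = 196×746 = 146216 W
Losses = P_in − P_out = 167660 − 146216 = 21444 W

21400 W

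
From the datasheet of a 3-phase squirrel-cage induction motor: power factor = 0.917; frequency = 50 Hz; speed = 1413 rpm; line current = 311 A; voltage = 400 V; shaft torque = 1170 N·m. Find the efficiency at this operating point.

87.6 %

ω = 2π × 1413/60 = 148 rad/s; P_out = τω = 1170 × 148 = 173160 W
P_in = √3·V_L·I_L·cosφ = 1.732 × 400 × 311 × 0.917 = 197578 W
η = P_out / P_in = 173160 / 197578 = 0.876 = 87.6%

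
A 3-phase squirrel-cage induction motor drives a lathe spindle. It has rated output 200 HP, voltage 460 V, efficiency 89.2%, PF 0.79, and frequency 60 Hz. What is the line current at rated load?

P_out = 200 × 746 = 149200 W
P_in = P_out / η = 149200 / 0.892 = 167265 W
I_L = P_in / (√3·V_L·cosφ) = 167265 / (1.732 × 460 × 0.79) = 266 A

266 A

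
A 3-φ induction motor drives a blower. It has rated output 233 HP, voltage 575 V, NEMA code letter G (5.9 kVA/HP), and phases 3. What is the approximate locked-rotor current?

1380 A

S_LR = 5.9 × 233 = 1374.7 kVA
I_LR = S_LR/(√3·V_L) = 1374700/(1.732×575) = 1380 A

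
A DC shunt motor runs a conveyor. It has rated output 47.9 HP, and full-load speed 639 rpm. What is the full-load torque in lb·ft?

394 lb·ft

P_out = 47.9 × 746 = 35733 W
ω = 2π × 639/60 = 66.92 rad/s
τ = P_out/ω = 35733/66.92 = 534 N·m
In lb·ft: 534/1.356 = 394 lb·ft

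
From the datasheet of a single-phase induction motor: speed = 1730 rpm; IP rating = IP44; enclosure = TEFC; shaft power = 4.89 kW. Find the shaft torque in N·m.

27 N·m

ω = 2π × 1730/60 = 181.2 rad/s
τ = P/ω = 4890/181.2 = 27 N·m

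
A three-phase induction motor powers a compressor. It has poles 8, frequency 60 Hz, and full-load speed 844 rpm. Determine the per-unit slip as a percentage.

n_s = 120f/p = 120×60/8 = 900 rpm
s = (n_s − n)/n_s = (900 − 844)/900 = 0.0622

6.22 %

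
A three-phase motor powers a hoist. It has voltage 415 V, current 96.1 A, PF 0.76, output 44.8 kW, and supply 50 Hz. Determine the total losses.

P_in = √3·V·I·cosφ = 1.732×415×96.1×0.76 = 52497 W
P_out = 44800 W
Losses = P_in − P_out = 52497 − 44800 = 7697 W

7700 W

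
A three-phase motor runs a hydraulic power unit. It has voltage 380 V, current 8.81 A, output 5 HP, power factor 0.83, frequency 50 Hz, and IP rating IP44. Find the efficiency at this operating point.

77.5 %

P_out = 5 × 746 = 3730 W
P_in = √3·V_L·I_L·cosφ = 1.732 × 380 × 8.81 × 0.83 = 4813 W
η = P_out / P_in = 3730 / 4813 = 0.775 = 77.5%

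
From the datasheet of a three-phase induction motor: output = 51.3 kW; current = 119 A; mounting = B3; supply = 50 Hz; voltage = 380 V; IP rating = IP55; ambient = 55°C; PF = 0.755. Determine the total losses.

P_in = √3·V·I·cosφ = 1.732×380×119×0.755 = 59132 W
P_out = 51300 W
Losses = P_in − P_out = 59132 − 51300 = 7832 W

7.83 kW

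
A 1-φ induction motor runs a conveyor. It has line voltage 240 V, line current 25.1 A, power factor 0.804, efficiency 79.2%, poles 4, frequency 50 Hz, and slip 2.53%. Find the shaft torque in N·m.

25.1 N·m

P_in = V·I·cosφ = 240 × 25.1 × 0.804 = 4843 W
P_out = η·P_in = 0.792 × 4843 = 3836 W
n_s = 120×50/4 = 1500 rpm; n = 1500×(1−0.0253) = 1462 rpm
ω = 2π×1462/60 = 153.1 rad/s
τ = P_out/ω = 3836/153.1 = 25.1 N·m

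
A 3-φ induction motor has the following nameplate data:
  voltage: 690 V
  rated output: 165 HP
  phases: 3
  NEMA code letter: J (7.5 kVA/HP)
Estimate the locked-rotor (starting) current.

1040 A

S_LR = 7.5 × 165 = 1237.5 kVA
I_LR = S_LR/(√3·V_L) = 1237500/(1.732×690) = 1040 A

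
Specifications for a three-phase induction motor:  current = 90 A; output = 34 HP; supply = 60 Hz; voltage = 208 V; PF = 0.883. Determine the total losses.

3270 W

P_in = √3·V·I·cosφ = 1.732×208×90×0.883 = 28630 W
P_out = 34×746 = 25364 W
Losses = P_in − P_out = 28630 − 25364 = 3266 W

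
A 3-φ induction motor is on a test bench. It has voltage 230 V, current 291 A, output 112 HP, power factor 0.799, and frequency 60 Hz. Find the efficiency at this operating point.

90.2 %

P_out = 112 × 746 = 83552 W
P_in = √3·V_L·I_L·cosφ = 1.732 × 230 × 291 × 0.799 = 92622 W
η = P_out / P_in = 83552 / 92622 = 0.902 = 90.2%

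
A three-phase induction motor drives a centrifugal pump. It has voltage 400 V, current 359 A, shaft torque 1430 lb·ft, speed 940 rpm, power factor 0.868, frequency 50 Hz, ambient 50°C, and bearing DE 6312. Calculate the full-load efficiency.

τ = 1430 lb·ft × 1.356 = 1939 N·m
ω = 2π × 940/60 = 98.44 rad/s; P_out = τω = 1939 × 98.44 = 190875 W
P_in = √3·V_L·I_L·cosφ = 1.732 × 400 × 359 × 0.868 = 215885 W
η = P_out / P_in = 190875 / 215885 = 0.884 = 88.4%

88.4 %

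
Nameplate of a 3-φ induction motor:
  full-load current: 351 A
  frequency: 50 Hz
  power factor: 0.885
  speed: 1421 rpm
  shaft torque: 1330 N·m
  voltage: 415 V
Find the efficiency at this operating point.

ω = 2π × 1421/60 = 148.8 rad/s; P_out = τω = 1330 × 148.8 = 197904 W
P_in = √3·V_L·I_L·cosφ = 1.732 × 415 × 351 × 0.885 = 223278 W
η = P_out / P_in = 197904 / 223278 = 0.886 = 88.6%

88.6 %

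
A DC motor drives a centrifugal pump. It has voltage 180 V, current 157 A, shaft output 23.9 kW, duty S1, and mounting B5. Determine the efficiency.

84.6 %

P_out = 23.9 kW = 23900 W
P_in = V·I = 180 × 157 = 28260 W
η = P_out / P_in = 23900 / 28260 = 0.846 = 84.6%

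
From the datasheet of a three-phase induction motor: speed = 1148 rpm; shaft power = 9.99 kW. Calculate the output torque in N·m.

ω = 2π × 1148/60 = 120.2 rad/s
τ = P/ω = 9990/120.2 = 83.1 N·m

83.1 N·m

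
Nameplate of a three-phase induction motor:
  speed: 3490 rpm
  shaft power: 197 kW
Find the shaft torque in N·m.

539 N·m

ω = 2π × 3490/60 = 365.5 rad/s
τ = P/ω = 197000/365.5 = 539 N·m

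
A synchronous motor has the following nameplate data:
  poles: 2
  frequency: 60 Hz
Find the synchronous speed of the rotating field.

3600 rpm

n_s = 120f/p = 120×60/2 = 3600 rpm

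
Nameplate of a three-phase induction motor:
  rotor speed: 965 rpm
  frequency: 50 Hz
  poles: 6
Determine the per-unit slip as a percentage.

3.50 %

n_s = 120f/p = 120×50/6 = 1000 rpm
s = (n_s − n)/n_s = (1000 − 965)/1000 = 0.0350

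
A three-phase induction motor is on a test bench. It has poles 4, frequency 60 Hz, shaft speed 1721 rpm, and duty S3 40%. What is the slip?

n_s = 120f/p = 120×60/4 = 1800 rpm
s = (n_s − n)/n_s = (1800 − 1721)/1800 = 0.0439

4.39 %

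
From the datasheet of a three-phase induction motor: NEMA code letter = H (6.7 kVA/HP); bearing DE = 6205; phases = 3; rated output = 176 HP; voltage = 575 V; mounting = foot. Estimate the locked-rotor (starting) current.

S_LR = 6.7 × 176 = 1179.2 kVA
I_LR = S_LR/(√3·V_L) = 1179200/(1.732×575) = 1180 A

1180 A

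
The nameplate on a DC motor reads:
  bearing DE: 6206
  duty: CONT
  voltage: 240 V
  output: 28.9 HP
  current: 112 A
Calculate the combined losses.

P_in = V·I = 240×112 = 26880 W
P_out = 28.9×746 = 21559 W
Losses = P_in − P_out = 26880 − 21559 = 5321 W

5320 W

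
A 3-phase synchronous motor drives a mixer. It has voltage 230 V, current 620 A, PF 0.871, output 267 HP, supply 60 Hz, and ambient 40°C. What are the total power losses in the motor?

P_in = √3·V·I·cosφ = 1.732×230×620×0.871 = 215122 W
P_out = 267×746 = 199182 W
Losses = P_in − P_out = 215122 − 199182 = 15940 W

15900 W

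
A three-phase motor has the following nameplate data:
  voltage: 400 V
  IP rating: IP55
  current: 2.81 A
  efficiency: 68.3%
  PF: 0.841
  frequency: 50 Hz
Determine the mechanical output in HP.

1.5 HP

P_in = √3·V·I·cosφ = 1.732 × 400 × 2.81 × 0.841 = 1637 W
P_out = η·P_in = 0.683 × 1637 = 1118 W
= 1118/746 = 1.5 HP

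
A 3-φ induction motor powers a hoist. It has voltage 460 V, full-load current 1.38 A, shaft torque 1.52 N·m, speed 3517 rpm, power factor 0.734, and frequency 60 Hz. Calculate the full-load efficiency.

69.4 %

ω = 2π × 3517/60 = 368.3 rad/s; P_out = τω = 1.52 × 368.3 = 560 W
P_in = √3·V_L·I_L·cosφ = 1.732 × 460 × 1.38 × 0.734 = 807 W
η = P_out / P_in = 560 / 807 = 0.694 = 69.4%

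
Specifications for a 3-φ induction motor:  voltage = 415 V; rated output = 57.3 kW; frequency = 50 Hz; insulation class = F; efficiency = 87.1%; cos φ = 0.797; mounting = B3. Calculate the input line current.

115 A

P_out = 57.3 kW = 57300 W
P_in = P_out / η = 57300 / 0.871 = 65786 W
I_L = P_in / (√3·V_L·cosφ) = 65786 / (1.732 × 415 × 0.797) = 115 A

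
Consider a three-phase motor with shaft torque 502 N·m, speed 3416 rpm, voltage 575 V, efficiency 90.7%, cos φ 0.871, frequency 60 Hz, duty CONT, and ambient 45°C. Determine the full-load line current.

ω = 2π×3416/60 = 357.7 rad/s; P_out = τω = 502 × 357.7 = 179565 W
P_in = P_out / η = 179565 / 0.907 = 197977 W
I_L = P_in / (√3·V_L·cosφ) = 197977 / (1.732 × 575 × 0.871) = 228 A

228 A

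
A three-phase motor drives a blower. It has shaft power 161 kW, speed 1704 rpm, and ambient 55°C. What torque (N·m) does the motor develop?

902 N·m

ω = 2π × 1704/60 = 178.4 rad/s
τ = P/ω = 161000/178.4 = 902 N·m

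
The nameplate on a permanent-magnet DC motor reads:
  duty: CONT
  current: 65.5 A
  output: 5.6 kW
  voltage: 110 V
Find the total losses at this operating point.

P_in = V·I = 110×65.5 = 7205 W
P_out = 5600 W
Losses = P_in − P_out = 7205 − 5600 = 1605 W

1.61 kW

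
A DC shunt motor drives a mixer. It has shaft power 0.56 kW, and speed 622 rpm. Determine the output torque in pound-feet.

ω = 2π × 622/60 = 65.14 rad/s
τ = P/ω = 560/65.14 = 8.597 N·m
In lb·ft: 8.597/1.356 = 6.34 lb·ft

6.34 lb·ft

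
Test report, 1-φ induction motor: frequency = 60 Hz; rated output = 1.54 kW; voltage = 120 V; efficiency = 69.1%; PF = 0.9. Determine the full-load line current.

20.6 A

P_out = 1.54 kW = 1540 W
P_in = P_out / η = 1540 / 0.691 = 2229 W
I = P_in / (V·cosφ) = 2229 / (120 × 0.9) = 20.6 A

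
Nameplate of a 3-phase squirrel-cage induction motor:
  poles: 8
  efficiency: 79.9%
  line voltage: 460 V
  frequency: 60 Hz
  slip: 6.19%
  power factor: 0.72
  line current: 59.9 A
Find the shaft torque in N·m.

311 N·m

P_in = √3·V·I·cosφ = 1.732 × 460 × 59.9 × 0.72 = 34361 W
P_out = η·P_in = 0.799 × 34361 = 27454 W
n_s = 120×60/8 = 900 rpm; n = 900×(1−0.0619) = 844 rpm
ω = 2π×844/60 = 88.38 rad/s
τ = P_out/ω = 27454/88.38 = 311 N·m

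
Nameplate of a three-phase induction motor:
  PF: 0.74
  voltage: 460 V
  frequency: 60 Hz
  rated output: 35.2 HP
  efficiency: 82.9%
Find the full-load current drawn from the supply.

P_out = 35.2 × 746 = 26259 W
P_in = P_out / η = 26259 / 0.829 = 31676 W
I_L = P_in / (√3·V_L·cosφ) = 31676 / (1.732 × 460 × 0.74) = 53.7 A

53.7 A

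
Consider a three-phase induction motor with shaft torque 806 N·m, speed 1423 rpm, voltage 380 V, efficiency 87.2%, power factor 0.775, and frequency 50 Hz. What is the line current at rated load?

270 A

ω = 2π×1423/60 = 149 rad/s; P_out = τω = 806 × 149 = 120094 W
P_in = P_out / η = 120094 / 0.872 = 137722 W
I_L = P_in / (√3·V_L·cosφ) = 137722 / (1.732 × 380 × 0.775) = 270 A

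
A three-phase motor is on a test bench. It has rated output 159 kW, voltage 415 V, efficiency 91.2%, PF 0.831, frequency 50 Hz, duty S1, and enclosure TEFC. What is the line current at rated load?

292 A

P_out = 159 kW = 159000 W
P_in = P_out / η = 159000 / 0.912 = 174342 W
I_L = P_in / (√3·V_L·cosφ) = 174342 / (1.732 × 415 × 0.831) = 292 A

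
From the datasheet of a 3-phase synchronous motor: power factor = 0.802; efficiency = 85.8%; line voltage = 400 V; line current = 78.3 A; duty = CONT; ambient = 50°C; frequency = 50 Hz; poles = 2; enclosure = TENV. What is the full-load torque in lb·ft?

87.6 lb·ft

P_in = √3·V·I·cosφ = 1.732 × 400 × 78.3 × 0.802 = 43505 W
P_out = η·P_in = 0.858 × 43505 = 37327 W
n = n_s = 120×50/2 = 3000 rpm (synchronous)
ω = 2π×3000/60 = 314.2 rad/s
τ = P_out/ω = 37327/314.2 = 118.8 N·m
In lb·ft: 118.8/1.356 = 87.6 lb·ft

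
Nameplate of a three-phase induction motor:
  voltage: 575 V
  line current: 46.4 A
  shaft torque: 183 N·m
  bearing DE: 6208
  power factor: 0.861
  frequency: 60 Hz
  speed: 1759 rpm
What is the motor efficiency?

ω = 2π × 1759/60 = 184.2 rad/s; P_out = τω = 183 × 184.2 = 33709 W
P_in = √3·V_L·I_L·cosφ = 1.732 × 575 × 46.4 × 0.861 = 39787 W
η = P_out / P_in = 33709 / 39787 = 0.847 = 84.7%

84.7 %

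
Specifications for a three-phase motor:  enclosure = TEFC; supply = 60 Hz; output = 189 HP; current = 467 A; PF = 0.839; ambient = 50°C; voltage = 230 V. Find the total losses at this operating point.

15.1 kW

P_in = √3·V·I·cosφ = 1.732×230×467×0.839 = 156083 W
P_out = 189×746 = 140994 W
Losses = P_in − P_out = 156083 − 140994 = 15089 W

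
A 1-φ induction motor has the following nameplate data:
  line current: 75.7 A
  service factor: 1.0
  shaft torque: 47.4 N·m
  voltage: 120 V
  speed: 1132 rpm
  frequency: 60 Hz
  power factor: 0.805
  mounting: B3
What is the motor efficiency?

76.8 %

ω = 2π × 1132/60 = 118.5 rad/s; P_out = τω = 47.4 × 118.5 = 5617 W
P_in = V·I·cosφ = 120 × 75.7 × 0.805 = 7313 W
η = P_out / P_in = 5617 / 7313 = 0.768 = 76.8%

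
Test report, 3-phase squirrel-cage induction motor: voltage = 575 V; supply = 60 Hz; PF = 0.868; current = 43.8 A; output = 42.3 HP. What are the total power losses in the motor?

6310 W

P_in = √3·V·I·cosφ = 1.732×575×43.8×0.868 = 37863 W
P_out = 42.3×746 = 31556 W
Losses = P_in − P_out = 37863 − 31556 = 6307 W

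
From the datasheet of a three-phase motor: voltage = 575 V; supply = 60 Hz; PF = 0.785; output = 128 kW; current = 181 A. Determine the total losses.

P_in = √3·V·I·cosφ = 1.732×575×181×0.785 = 141502 W
P_out = 128000 W
Losses = P_in − P_out = 141502 − 128000 = 13502 W

13500 W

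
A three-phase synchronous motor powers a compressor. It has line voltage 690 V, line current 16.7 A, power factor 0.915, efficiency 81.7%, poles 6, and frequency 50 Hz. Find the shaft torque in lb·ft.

P_in = √3·V·I·cosφ = 1.732 × 690 × 16.7 × 0.915 = 18261 W
P_out = η·P_in = 0.817 × 18261 = 14919 W
n = n_s = 120×50/6 = 1000 rpm (synchronous)
ω = 2π×1000/60 = 104.7 rad/s
τ = P_out/ω = 14919/104.7 = 142.5 N·m
In lb·ft: 142.5/1.356 = 105 lb·ft

105 lb·ft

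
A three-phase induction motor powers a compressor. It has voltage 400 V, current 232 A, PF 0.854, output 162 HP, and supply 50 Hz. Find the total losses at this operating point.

P_in = √3·V·I·cosφ = 1.732×400×232×0.854 = 137263 W
P_out = 162×746 = 120852 W
Losses = P_in − P_out = 137263 − 120852 = 16411 W

16.4 kW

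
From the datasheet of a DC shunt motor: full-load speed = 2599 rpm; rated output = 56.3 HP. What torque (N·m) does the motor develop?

154 N·m

P_out = 56.3 × 746 = 42000 W
ω = 2π × 2599/60 = 272.2 rad/s
τ = P_out/ω = 42000/272.2 = 154 N·m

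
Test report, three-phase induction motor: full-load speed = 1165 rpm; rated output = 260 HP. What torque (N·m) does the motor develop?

P_out = 260 × 746 = 193960 W
ω = 2π × 1165/60 = 122 rad/s
τ = P_out/ω = 193960/122 = 1590 N·m

1590 N·m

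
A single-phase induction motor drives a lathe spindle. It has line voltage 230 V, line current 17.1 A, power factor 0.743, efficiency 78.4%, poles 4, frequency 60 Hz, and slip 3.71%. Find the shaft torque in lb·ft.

9.31 lb·ft

P_in = V·I·cosφ = 230 × 17.1 × 0.743 = 2922 W
P_out = η·P_in = 0.784 × 2922 = 2291 W
n_s = 120×60/4 = 1800 rpm; n = 1800×(1−0.0371) = 1733 rpm
ω = 2π×1733/60 = 181.5 rad/s
τ = P_out/ω = 2291/181.5 = 12.62 N·m
In lb·ft: 12.62/1.356 = 9.31 lb·ft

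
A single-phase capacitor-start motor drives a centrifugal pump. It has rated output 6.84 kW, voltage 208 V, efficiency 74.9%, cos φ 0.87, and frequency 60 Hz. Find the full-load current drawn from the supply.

P_out = 6.84 kW = 6840 W
P_in = P_out / η = 6840 / 0.749 = 9132 W
I = P_in / (V·cosφ) = 9132 / (208 × 0.87) = 50.5 A

50.5 A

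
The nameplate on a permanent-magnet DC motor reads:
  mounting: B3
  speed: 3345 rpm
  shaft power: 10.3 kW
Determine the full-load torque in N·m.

29.4 N·m

ω = 2π × 3345/60 = 350.3 rad/s
τ = P/ω = 10300/350.3 = 29.4 N·m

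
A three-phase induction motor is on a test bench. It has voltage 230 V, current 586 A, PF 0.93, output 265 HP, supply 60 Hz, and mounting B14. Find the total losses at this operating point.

P_in = √3·V·I·cosφ = 1.732×230×586×0.93 = 217098 W
P_out = 265×746 = 197690 W
Losses = P_in − P_out = 217098 − 197690 = 19408 W

19.4 kW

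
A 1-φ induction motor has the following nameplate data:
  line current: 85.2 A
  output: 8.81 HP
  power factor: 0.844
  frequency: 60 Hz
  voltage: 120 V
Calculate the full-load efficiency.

76.2 %

P_out = 8.81 × 746 = 6572 W
P_in = V·I·cosφ = 120 × 85.2 × 0.844 = 8629 W
η = P_out / P_in = 6572 / 8629 = 0.762 = 76.2%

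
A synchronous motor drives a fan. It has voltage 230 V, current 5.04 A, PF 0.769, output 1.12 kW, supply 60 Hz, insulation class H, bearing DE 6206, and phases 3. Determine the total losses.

424 W

P_in = √3·V·I·cosφ = 1.732×230×5.04×0.769 = 1544 W
P_out = 1120 W
Losses = P_in − P_out = 1544 − 1120 = 424 W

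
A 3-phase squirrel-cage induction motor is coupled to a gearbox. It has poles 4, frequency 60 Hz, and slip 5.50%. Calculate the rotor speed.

n_s = 120f/p = 120×60/4 = 1800 rpm
n = n_s(1 − s) = 1800 × (1 − 0.055) = 1701 rpm

1701 rpm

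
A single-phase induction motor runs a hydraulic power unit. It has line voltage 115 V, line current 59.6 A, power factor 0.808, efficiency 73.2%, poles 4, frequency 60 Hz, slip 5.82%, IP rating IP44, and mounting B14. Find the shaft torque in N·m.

22.8 N·m

P_in = V·I·cosφ = 115 × 59.6 × 0.808 = 5538 W
P_out = η·P_in = 0.732 × 5538 = 4054 W
n_s = 120×60/4 = 1800 rpm; n = 1800×(1−0.0582) = 1695 rpm
ω = 2π×1695/60 = 177.5 rad/s
τ = P_out/ω = 4054/177.5 = 22.8 N·m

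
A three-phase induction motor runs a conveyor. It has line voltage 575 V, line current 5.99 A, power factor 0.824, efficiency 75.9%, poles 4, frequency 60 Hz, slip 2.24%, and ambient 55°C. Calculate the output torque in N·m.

20.2 N·m

P_in = √3·V·I·cosφ = 1.732 × 575 × 5.99 × 0.824 = 4916 W
P_out = η·P_in = 0.759 × 4916 = 3731 W
n_s = 120×60/4 = 1800 rpm; n = 1800×(1−0.0224) = 1760 rpm
ω = 2π×1760/60 = 184.3 rad/s
τ = P_out/ω = 3731/184.3 = 20.2 N·m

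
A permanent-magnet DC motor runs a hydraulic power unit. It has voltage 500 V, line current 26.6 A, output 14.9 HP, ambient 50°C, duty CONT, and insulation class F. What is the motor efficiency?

83.6 %

P_out = 14.9 × 746 = 11115 W
P_in = V·I = 500 × 26.6 = 13300 W
η = P_out / P_in = 11115 / 13300 = 0.836 = 83.6%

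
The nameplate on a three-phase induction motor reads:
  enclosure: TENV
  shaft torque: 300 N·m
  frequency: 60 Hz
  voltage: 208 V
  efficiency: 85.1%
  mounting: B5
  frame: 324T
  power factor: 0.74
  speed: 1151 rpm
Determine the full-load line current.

159 A

ω = 2π×1151/60 = 120.5 rad/s; P_out = τω = 300 × 120.5 = 36150 W
P_in = P_out / η = 36150 / 0.851 = 42479 W
I_L = P_in / (√3·V_L·cosφ) = 42479 / (1.732 × 208 × 0.74) = 159 A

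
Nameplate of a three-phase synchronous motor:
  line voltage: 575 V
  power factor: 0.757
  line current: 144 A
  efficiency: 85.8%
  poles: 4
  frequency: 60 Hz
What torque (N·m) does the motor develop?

P_in = √3·V·I·cosφ = 1.732 × 575 × 144 × 0.757 = 108561 W
P_out = η·P_in = 0.858 × 108561 = 93145 W
n = n_s = 120×60/4 = 1800 rpm (synchronous)
ω = 2π×1800/60 = 188.5 rad/s
τ = P_out/ω = 93145/188.5 = 494 N·m

494 N·m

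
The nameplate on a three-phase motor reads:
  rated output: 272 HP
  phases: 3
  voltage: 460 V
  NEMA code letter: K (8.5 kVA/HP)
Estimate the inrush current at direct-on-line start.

S_LR = 8.5 × 272 = 2312 kVA
I_LR = S_LR/(√3·V_L) = 2312000/(1.732×460) = 2900 A

2900 A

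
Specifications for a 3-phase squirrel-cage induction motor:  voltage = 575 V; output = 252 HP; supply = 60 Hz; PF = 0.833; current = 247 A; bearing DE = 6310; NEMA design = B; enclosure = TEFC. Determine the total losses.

P_in = √3·V·I·cosφ = 1.732×575×247×0.833 = 204907 W
P_out = 252×746 = 187992 W
Losses = P_in − P_out = 204907 − 187992 = 16915 W

16900 W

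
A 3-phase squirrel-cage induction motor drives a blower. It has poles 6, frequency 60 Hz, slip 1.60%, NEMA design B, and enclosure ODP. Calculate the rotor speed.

1181 rpm

n_s = 120f/p = 120×60/6 = 1200 rpm
n = n_s(1 − s) = 1200 × (1 − 0.016) = 1181 rpm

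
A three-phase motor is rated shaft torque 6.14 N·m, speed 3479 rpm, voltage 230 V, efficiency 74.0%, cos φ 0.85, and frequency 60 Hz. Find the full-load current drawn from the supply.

ω = 2π×3479/60 = 364.3 rad/s; P_out = τω = 6.14 × 364.3 = 2237 W
P_in = P_out / η = 2237 / 0.740 = 3023 W
I_L = P_in / (√3·V_L·cosφ) = 3023 / (1.732 × 230 × 0.85) = 8.93 A

8.93 A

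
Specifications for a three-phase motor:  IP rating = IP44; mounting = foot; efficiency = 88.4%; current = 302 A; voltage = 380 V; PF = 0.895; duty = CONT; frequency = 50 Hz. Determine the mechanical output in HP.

211 HP

P_in = √3·V·I·cosφ = 1.732 × 380 × 302 × 0.895 = 177894 W
P_out = η·P_in = 0.884 × 177894 = 157258 W
= 157258/746 = 211 HP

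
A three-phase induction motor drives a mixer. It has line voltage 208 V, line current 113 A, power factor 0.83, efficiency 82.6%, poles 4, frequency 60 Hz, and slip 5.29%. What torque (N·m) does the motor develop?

P_in = √3·V·I·cosφ = 1.732 × 208 × 113 × 0.83 = 33788 W
P_out = η·P_in = 0.826 × 33788 = 27909 W
n_s = 120×60/4 = 1800 rpm; n = 1800×(1−0.0529) = 1705 rpm
ω = 2π×1705/60 = 178.5 rad/s
τ = P_out/ω = 27909/178.5 = 156 N·m

156 N·m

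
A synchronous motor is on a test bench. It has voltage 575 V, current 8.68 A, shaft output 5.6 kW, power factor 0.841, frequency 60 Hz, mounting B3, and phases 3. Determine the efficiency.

P_out = 5.6 kW = 5600 W
P_in = √3·V_L·I_L·cosφ = 1.732 × 575 × 8.68 × 0.841 = 7270 W
η = P_out / P_in = 5600 / 7270 = 0.770 = 77.0%

77.0 %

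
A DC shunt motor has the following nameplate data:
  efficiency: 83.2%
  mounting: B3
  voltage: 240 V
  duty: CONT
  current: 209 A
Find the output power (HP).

55.9 HP

P_in = V·I = 240 × 209 = 50160 W
P_out = η·P_in = 0.832 × 50160 = 41733 W
= 41733/746 = 55.9 HP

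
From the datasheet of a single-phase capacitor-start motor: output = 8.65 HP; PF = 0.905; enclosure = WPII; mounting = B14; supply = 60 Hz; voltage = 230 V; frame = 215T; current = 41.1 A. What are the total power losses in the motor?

P_in = V·I·cosφ = 230×41.1×0.905 = 8555 W
P_out = 8.65×746 = 6453 W
Losses = P_in − P_out = 8555 − 6453 = 2102 W

2.1 kW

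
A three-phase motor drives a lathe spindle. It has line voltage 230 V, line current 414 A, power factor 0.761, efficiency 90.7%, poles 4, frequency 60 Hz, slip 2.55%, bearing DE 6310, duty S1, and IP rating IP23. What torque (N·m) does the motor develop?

620 N·m

P_in = √3·V·I·cosφ = 1.732 × 230 × 414 × 0.761 = 125505 W
P_out = η·P_in = 0.907 × 125505 = 113833 W
n_s = 120×60/4 = 1800 rpm; n = 1800×(1−0.0255) = 1754 rpm
ω = 2π×1754/60 = 183.7 rad/s
τ = P_out/ω = 113833/183.7 = 620 N·m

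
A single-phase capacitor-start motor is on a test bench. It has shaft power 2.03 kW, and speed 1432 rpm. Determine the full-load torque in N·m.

ω = 2π × 1432/60 = 150 rad/s
τ = P/ω = 2030/150 = 13.5 N·m

13.5 N·m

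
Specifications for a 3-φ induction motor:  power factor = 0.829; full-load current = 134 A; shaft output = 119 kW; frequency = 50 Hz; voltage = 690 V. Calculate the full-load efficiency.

P_out = 119 kW = 119000 W
P_in = √3·V_L·I_L·cosφ = 1.732 × 690 × 134 × 0.829 = 132757 W
η = P_out / P_in = 119000 / 132757 = 0.896 = 89.6%

89.6 %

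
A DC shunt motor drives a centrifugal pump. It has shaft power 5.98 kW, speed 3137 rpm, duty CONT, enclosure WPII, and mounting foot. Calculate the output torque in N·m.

18.2 N·m

ω = 2π × 3137/60 = 328.5 rad/s
τ = P/ω = 5980/328.5 = 18.2 N·m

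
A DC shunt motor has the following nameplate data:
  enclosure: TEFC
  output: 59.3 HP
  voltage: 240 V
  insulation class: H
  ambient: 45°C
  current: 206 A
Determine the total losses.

P_in = V·I = 240×206 = 49440 W
P_out = 59.3×746 = 44238 W
Losses = P_in − P_out = 49440 − 44238 = 5202 W

5.2 kW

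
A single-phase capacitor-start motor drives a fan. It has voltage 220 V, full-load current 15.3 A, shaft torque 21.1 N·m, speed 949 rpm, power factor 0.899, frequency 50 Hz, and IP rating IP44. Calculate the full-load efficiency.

ω = 2π × 949/60 = 99.38 rad/s; P_out = τω = 21.1 × 99.38 = 2097 W
P_in = V·I·cosφ = 220 × 15.3 × 0.899 = 3026 W
η = P_out / P_in = 2097 / 3026 = 0.693 = 69.3%

69.3 %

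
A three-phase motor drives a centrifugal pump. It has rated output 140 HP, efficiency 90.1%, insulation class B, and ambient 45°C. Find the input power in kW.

P_out = 140 × 746 = 104440 W
P_in = P_out/η = 104440/0.901 = 115916 W = 116 kW

116 kW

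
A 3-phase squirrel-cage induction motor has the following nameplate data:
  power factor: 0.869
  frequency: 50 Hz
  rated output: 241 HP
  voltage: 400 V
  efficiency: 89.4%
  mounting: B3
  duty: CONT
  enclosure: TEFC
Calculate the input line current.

P_out = 241 × 746 = 179786 W
P_in = P_out / η = 179786 / 0.894 = 201103 W
I_L = P_in / (√3·V_L·cosφ) = 201103 / (1.732 × 400 × 0.869) = 334 A

334 A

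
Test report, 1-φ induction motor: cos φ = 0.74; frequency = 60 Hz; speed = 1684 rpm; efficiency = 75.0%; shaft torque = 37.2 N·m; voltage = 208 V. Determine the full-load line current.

56.8 A

ω = 2π×1684/60 = 176.3 rad/s; P_out = τω = 37.2 × 176.3 = 6558 W
P_in = P_out / η = 6558 / 0.750 = 8744 W
I = P_in / (V·cosφ) = 8744 / (208 × 0.74) = 56.8 A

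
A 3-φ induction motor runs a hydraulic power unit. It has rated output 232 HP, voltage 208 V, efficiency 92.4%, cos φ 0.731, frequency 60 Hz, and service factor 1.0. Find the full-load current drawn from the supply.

P_out = 232 × 746 = 173072 W
P_in = P_out / η = 173072 / 0.924 = 187307 W
I_L = P_in / (√3·V_L·cosφ) = 187307 / (1.732 × 208 × 0.731) = 711 A

711 A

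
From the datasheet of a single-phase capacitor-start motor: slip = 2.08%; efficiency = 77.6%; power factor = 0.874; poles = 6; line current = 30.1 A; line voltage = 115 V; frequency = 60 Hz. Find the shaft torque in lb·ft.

P_in = V·I·cosφ = 115 × 30.1 × 0.874 = 3025 W
P_out = η·P_in = 0.776 × 3025 = 2347 W
n_s = 120×60/6 = 1200 rpm; n = 1200×(1−0.0208) = 1175 rpm
ω = 2π×1175/60 = 123 rad/s
τ = P_out/ω = 2347/123 = 19.08 N·m
In lb·ft: 19.08/1.356 = 14.1 lb·ft

14.1 lb·ft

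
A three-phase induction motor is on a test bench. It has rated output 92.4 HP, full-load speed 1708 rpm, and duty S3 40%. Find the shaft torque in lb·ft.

P_out = 92.4 × 746 = 68930 W
ω = 2π × 1708/60 = 178.9 rad/s
τ = P_out/ω = 68930/178.9 = 385.3 N·m
In lb·ft: 385.3/1.356 = 284 lb·ft

284 lb·ft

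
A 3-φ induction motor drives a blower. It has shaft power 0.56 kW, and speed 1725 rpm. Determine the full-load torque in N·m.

3.1 N·m

ω = 2π × 1725/60 = 180.6 rad/s
τ = P/ω = 560/180.6 = 3.1 N·m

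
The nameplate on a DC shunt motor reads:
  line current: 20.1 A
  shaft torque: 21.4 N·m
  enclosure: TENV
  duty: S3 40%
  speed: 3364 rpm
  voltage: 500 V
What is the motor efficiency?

ω = 2π × 3364/60 = 352.3 rad/s; P_out = τω = 21.4 × 352.3 = 7539 W
P_in = V·I = 500 × 20.1 = 10050 W
η = P_out / P_in = 7539 / 10050 = 0.750 = 75.0%

75.0 %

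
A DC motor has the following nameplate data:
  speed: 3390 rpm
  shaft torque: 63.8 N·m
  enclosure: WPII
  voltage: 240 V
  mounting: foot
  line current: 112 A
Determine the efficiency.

ω = 2π × 3390/60 = 355 rad/s; P_out = τω = 63.8 × 355 = 22649 W
P_in = V·I = 240 × 112 = 26880 W
η = P_out / P_in = 22649 / 26880 = 0.843 = 84.3%

84.3 %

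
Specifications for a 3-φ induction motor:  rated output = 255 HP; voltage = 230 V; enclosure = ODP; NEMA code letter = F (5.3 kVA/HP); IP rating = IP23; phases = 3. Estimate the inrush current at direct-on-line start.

S_LR = 5.3 × 255 = 1351.5 kVA
I_LR = S_LR/(√3·V_L) = 1351500/(1.732×230) = 3390 A

3390 A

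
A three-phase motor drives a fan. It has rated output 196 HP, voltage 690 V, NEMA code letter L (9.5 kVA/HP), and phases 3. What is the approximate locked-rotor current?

1560 A

S_LR = 9.5 × 196 = 1862 kVA
I_LR = S_LR/(√3·V_L) = 1862000/(1.732×690) = 1560 A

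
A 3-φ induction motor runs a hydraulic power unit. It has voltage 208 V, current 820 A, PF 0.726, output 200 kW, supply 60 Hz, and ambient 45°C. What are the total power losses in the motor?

14.5 kW

P_in = √3·V·I·cosφ = 1.732×208×820×0.726 = 214468 W
P_out = 200000 W
Losses = P_in − P_out = 214468 − 200000 = 14468 W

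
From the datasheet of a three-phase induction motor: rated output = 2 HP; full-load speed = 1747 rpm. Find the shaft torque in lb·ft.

P_out = 2 × 746 = 1492 W
ω = 2π × 1747/60 = 182.9 rad/s
τ = P_out/ω = 1492/182.9 = 8.157 N·m
In lb·ft: 8.157/1.356 = 6.02 lb·ft

6.02 lb·ft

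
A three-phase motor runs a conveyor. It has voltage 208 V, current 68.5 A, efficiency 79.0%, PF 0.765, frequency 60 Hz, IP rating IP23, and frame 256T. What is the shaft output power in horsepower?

P_in = √3·V·I·cosφ = 1.732 × 208 × 68.5 × 0.765 = 18878 W
P_out = η·P_in = 0.79 × 18878 = 14914 W
= 14914/746 = 20 HP

20 HP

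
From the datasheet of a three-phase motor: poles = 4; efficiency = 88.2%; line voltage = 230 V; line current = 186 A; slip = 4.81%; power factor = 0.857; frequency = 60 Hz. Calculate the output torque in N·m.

312 N·m

P_in = √3·V·I·cosφ = 1.732 × 230 × 186 × 0.857 = 63499 W
P_out = η·P_in = 0.882 × 63499 = 56006 W
n_s = 120×60/4 = 1800 rpm; n = 1800×(1−0.0481) = 1713 rpm
ω = 2π×1713/60 = 179.4 rad/s
τ = P_out/ω = 56006/179.4 = 312 N·m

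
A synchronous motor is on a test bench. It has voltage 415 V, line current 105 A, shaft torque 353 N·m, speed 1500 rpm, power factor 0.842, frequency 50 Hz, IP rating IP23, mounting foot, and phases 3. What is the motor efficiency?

87.3 %

ω = 2π × 1500/60 = 157.1 rad/s; P_out = τω = 353 × 157.1 = 55456 W
P_in = √3·V_L·I_L·cosφ = 1.732 × 415 × 105 × 0.842 = 63547 W
η = P_out / P_in = 55456 / 63547 = 0.873 = 87.3%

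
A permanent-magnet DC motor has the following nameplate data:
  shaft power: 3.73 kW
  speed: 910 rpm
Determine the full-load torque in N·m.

39.1 N·m

ω = 2π × 910/60 = 95.29 rad/s
τ = P/ω = 3730/95.29 = 39.1 N·m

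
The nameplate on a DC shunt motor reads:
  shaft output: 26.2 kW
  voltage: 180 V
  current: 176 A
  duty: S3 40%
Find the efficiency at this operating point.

P_out = 26.2 kW = 26200 W
P_in = V·I = 180 × 176 = 31680 W
η = P_out / P_in = 26200 / 31680 = 0.827 = 82.7%

82.7 %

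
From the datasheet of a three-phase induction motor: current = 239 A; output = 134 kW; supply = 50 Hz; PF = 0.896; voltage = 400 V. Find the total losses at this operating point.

14400 W

P_in = √3·V·I·cosφ = 1.732×400×239×0.896 = 148359 W
P_out = 134000 W
Losses = P_in − P_out = 148359 − 134000 = 14359 W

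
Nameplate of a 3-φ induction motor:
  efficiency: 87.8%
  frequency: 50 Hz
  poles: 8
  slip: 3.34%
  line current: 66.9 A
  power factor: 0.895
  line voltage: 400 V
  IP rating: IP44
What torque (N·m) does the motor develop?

480 N·m

P_in = √3·V·I·cosφ = 1.732 × 400 × 66.9 × 0.895 = 41482 W
P_out = η·P_in = 0.878 × 41482 = 36421 W
n_s = 120×50/8 = 750 rpm; n = 750×(1−0.0334) = 725 rpm
ω = 2π×725/60 = 75.92 rad/s
τ = P_out/ω = 36421/75.92 = 480 N·m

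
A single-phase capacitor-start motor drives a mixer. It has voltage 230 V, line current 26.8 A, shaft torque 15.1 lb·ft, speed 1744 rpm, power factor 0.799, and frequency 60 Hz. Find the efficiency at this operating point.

75.9 %

τ = 15.1 lb·ft × 1.356 = 20.48 N·m
ω = 2π × 1744/60 = 182.6 rad/s; P_out = τω = 20.48 × 182.6 = 3740 W
P_in = V·I·cosφ = 230 × 26.8 × 0.799 = 4925 W
η = P_out / P_in = 3740 / 4925 = 0.759 = 75.9%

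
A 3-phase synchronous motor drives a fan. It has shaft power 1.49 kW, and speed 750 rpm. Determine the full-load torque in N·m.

19 N·m

ω = 2π × 750/60 = 78.54 rad/s
τ = P/ω = 1490/78.54 = 19 N·m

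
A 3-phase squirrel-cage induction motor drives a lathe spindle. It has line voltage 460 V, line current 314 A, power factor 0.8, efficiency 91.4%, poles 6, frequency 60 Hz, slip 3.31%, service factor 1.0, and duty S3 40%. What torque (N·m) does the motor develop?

P_in = √3·V·I·cosφ = 1.732 × 460 × 314 × 0.8 = 200136 W
P_out = η·P_in = 0.914 × 200136 = 182924 W
n_s = 120×60/6 = 1200 rpm; n = 1200×(1−0.0331) = 1160 rpm
ω = 2π×1160/60 = 121.5 rad/s
τ = P_out/ω = 182924/121.5 = 1510 N·m

1510 N·m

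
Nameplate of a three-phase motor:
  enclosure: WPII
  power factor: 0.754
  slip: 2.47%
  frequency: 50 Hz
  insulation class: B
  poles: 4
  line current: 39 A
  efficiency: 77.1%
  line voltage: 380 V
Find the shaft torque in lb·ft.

P_in = √3·V·I·cosφ = 1.732 × 380 × 39 × 0.754 = 19354 W
P_out = η·P_in = 0.771 × 19354 = 14922 W
n_s = 120×50/4 = 1500 rpm; n = 1500×(1−0.0247) = 1463 rpm
ω = 2π×1463/60 = 153.2 rad/s
τ = P_out/ω = 14922/153.2 = 97.4 N·m
In lb·ft: 97.4/1.356 = 71.8 lb·ft

71.8 lb·ft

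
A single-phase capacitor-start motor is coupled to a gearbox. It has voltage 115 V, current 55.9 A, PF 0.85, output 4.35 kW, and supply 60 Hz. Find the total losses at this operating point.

P_in = V·I·cosφ = 115×55.9×0.85 = 5464 W
P_out = 4350 W
Losses = P_in − P_out = 5464 − 4350 = 1114 W

1110 W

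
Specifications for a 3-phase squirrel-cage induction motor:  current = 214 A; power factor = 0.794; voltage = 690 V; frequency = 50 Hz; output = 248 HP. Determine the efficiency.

91.1 %

P_out = 248 × 746 = 185008 W
P_in = √3·V_L·I_L·cosφ = 1.732 × 690 × 214 × 0.794 = 203063 W
η = P_out / P_in = 185008 / 203063 = 0.911 = 91.1%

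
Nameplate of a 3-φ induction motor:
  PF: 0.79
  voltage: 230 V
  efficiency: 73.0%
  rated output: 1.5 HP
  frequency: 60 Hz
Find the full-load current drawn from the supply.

P_out = 1.5 × 746 = 1119 W
P_in = P_out / η = 1119 / 0.730 = 1533 W
I_L = P_in / (√3·V_L·cosφ) = 1533 / (1.732 × 230 × 0.79) = 4.87 A

4.87 A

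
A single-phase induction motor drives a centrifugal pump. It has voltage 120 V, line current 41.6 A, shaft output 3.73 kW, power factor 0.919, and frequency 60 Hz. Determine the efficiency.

81.3 %

P_out = 3.73 kW = 3730 W
P_in = V·I·cosφ = 120 × 41.6 × 0.919 = 4588 W
η = P_out / P_in = 3730 / 4588 = 0.813 = 81.3%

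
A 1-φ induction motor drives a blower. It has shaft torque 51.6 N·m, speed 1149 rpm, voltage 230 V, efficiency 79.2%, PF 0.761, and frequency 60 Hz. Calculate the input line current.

ω = 2π×1149/60 = 120.3 rad/s; P_out = τω = 51.6 × 120.3 = 6207 W
P_in = P_out / η = 6207 / 0.792 = 7837 W
I = P_in / (V·cosφ) = 7837 / (230 × 0.761) = 44.8 A

44.8 A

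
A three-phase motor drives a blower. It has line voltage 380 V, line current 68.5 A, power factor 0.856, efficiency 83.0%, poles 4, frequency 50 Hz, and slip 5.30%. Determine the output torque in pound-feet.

P_in = √3·V·I·cosφ = 1.732 × 380 × 68.5 × 0.856 = 38592 W
P_out = η·P_in = 0.83 × 38592 = 32031 W
n_s = 120×50/4 = 1500 rpm; n = 1500×(1−0.053) = 1421 rpm
ω = 2π×1421/60 = 148.8 rad/s
τ = P_out/ω = 32031/148.8 = 215.3 N·m
In lb·ft: 215.3/1.356 = 159 lb·ft

159 lb·ft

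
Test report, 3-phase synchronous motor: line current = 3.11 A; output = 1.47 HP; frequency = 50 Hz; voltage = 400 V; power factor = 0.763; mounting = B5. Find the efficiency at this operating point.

P_out = 1.47 × 746 = 1097 W
P_in = √3·V_L·I_L·cosφ = 1.732 × 400 × 3.11 × 0.763 = 1644 W
η = P_out / P_in = 1097 / 1644 = 0.667 = 66.7%

66.7 %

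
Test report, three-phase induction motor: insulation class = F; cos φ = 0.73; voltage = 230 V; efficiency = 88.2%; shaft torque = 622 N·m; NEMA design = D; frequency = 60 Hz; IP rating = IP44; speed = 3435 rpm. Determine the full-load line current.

ω = 2π×3435/60 = 359.7 rad/s; P_out = τω = 622 × 359.7 = 223733 W
P_in = P_out / η = 223733 / 0.882 = 253666 W
I_L = P_in / (√3·V_L·cosφ) = 253666 / (1.732 × 230 × 0.73) = 872 A

872 A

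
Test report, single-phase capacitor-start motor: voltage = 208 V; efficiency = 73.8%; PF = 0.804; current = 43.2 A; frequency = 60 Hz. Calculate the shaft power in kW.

5.33 kW

P_in = V·I·cosφ = 208 × 43.2 × 0.804 = 7224 W
P_out = η·P_in = 0.738 × 7224 = 5331 W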